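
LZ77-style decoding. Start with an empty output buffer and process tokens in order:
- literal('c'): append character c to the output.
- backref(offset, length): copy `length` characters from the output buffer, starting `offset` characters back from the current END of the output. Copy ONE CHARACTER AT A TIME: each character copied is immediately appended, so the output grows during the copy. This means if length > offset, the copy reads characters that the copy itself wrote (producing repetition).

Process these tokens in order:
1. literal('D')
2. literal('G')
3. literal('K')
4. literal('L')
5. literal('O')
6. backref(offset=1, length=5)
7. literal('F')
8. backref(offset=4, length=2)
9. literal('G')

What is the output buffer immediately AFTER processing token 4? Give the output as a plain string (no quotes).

Answer: DGKL

Derivation:
Token 1: literal('D'). Output: "D"
Token 2: literal('G'). Output: "DG"
Token 3: literal('K'). Output: "DGK"
Token 4: literal('L'). Output: "DGKL"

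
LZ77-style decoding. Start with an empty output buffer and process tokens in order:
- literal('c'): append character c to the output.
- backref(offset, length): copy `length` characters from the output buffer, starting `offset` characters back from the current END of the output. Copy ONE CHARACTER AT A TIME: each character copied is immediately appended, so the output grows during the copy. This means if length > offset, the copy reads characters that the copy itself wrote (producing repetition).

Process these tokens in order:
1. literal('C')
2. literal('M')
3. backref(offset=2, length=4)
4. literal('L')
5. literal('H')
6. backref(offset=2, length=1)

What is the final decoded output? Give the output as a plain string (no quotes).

Token 1: literal('C'). Output: "C"
Token 2: literal('M'). Output: "CM"
Token 3: backref(off=2, len=4) (overlapping!). Copied 'CMCM' from pos 0. Output: "CMCMCM"
Token 4: literal('L'). Output: "CMCMCML"
Token 5: literal('H'). Output: "CMCMCMLH"
Token 6: backref(off=2, len=1). Copied 'L' from pos 6. Output: "CMCMCMLHL"

Answer: CMCMCMLHL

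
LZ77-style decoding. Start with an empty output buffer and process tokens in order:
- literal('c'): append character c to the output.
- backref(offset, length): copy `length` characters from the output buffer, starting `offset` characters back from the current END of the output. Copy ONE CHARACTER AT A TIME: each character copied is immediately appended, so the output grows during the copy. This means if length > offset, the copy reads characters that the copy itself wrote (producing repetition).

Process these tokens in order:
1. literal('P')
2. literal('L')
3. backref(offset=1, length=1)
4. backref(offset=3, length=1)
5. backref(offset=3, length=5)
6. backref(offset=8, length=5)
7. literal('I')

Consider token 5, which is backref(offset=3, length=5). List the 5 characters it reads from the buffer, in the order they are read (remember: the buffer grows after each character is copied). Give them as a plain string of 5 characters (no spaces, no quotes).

Answer: LLPLL

Derivation:
Token 1: literal('P'). Output: "P"
Token 2: literal('L'). Output: "PL"
Token 3: backref(off=1, len=1). Copied 'L' from pos 1. Output: "PLL"
Token 4: backref(off=3, len=1). Copied 'P' from pos 0. Output: "PLLP"
Token 5: backref(off=3, len=5). Buffer before: "PLLP" (len 4)
  byte 1: read out[1]='L', append. Buffer now: "PLLPL"
  byte 2: read out[2]='L', append. Buffer now: "PLLPLL"
  byte 3: read out[3]='P', append. Buffer now: "PLLPLLP"
  byte 4: read out[4]='L', append. Buffer now: "PLLPLLPL"
  byte 5: read out[5]='L', append. Buffer now: "PLLPLLPLL"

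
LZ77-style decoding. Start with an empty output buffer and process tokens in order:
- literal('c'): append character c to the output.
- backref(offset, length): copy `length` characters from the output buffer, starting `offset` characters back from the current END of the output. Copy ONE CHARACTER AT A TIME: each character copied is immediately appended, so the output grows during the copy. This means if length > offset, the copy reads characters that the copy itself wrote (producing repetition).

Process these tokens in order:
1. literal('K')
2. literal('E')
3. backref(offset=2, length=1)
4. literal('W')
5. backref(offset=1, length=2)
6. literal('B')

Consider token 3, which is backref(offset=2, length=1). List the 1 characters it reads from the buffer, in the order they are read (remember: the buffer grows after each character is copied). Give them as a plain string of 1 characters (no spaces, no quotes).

Token 1: literal('K'). Output: "K"
Token 2: literal('E'). Output: "KE"
Token 3: backref(off=2, len=1). Buffer before: "KE" (len 2)
  byte 1: read out[0]='K', append. Buffer now: "KEK"

Answer: K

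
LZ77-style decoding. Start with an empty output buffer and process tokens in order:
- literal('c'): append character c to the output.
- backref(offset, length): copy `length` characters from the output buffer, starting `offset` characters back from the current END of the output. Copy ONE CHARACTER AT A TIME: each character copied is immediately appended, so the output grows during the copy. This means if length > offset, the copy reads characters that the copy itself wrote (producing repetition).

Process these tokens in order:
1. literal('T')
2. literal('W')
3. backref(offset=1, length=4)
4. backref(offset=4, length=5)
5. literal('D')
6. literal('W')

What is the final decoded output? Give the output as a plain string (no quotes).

Token 1: literal('T'). Output: "T"
Token 2: literal('W'). Output: "TW"
Token 3: backref(off=1, len=4) (overlapping!). Copied 'WWWW' from pos 1. Output: "TWWWWW"
Token 4: backref(off=4, len=5) (overlapping!). Copied 'WWWWW' from pos 2. Output: "TWWWWWWWWWW"
Token 5: literal('D'). Output: "TWWWWWWWWWWD"
Token 6: literal('W'). Output: "TWWWWWWWWWWDW"

Answer: TWWWWWWWWWWDW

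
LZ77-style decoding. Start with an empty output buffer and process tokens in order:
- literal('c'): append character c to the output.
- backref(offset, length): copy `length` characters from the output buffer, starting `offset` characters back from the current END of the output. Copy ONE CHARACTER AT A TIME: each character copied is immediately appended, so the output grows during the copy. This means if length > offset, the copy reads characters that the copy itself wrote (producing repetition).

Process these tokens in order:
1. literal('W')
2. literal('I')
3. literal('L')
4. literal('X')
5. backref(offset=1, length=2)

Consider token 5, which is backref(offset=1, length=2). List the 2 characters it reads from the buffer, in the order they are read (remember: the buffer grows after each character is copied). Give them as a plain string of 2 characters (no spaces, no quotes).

Answer: XX

Derivation:
Token 1: literal('W'). Output: "W"
Token 2: literal('I'). Output: "WI"
Token 3: literal('L'). Output: "WIL"
Token 4: literal('X'). Output: "WILX"
Token 5: backref(off=1, len=2). Buffer before: "WILX" (len 4)
  byte 1: read out[3]='X', append. Buffer now: "WILXX"
  byte 2: read out[4]='X', append. Buffer now: "WILXXX"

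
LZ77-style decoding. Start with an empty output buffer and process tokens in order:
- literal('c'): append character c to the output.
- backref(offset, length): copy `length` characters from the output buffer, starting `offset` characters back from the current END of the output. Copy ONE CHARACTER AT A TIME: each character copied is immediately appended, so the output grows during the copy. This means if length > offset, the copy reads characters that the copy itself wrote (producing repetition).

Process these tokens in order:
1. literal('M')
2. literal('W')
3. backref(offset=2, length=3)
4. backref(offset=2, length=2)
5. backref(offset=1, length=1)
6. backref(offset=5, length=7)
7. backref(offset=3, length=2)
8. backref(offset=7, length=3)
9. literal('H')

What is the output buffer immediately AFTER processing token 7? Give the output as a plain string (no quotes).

Answer: MWMWMWMMWMWMMWMMW

Derivation:
Token 1: literal('M'). Output: "M"
Token 2: literal('W'). Output: "MW"
Token 3: backref(off=2, len=3) (overlapping!). Copied 'MWM' from pos 0. Output: "MWMWM"
Token 4: backref(off=2, len=2). Copied 'WM' from pos 3. Output: "MWMWMWM"
Token 5: backref(off=1, len=1). Copied 'M' from pos 6. Output: "MWMWMWMM"
Token 6: backref(off=5, len=7) (overlapping!). Copied 'WMWMMWM' from pos 3. Output: "MWMWMWMMWMWMMWM"
Token 7: backref(off=3, len=2). Copied 'MW' from pos 12. Output: "MWMWMWMMWMWMMWMMW"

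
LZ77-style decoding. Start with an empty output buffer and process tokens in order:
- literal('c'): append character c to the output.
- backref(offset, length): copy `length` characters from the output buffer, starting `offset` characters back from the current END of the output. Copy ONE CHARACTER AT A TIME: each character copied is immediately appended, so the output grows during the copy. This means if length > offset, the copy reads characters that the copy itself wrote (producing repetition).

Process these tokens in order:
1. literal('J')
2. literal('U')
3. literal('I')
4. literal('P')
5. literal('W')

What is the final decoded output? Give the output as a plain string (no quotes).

Answer: JUIPW

Derivation:
Token 1: literal('J'). Output: "J"
Token 2: literal('U'). Output: "JU"
Token 3: literal('I'). Output: "JUI"
Token 4: literal('P'). Output: "JUIP"
Token 5: literal('W'). Output: "JUIPW"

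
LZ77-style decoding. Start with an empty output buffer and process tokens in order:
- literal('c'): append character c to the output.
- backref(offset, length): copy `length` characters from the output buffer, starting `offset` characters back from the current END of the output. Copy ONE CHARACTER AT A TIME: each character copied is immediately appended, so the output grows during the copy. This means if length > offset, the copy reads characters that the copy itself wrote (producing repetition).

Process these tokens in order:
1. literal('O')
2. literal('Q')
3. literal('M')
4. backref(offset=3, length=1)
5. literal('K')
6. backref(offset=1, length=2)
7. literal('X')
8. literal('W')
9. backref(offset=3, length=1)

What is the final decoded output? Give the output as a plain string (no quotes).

Answer: OQMOKKKXWK

Derivation:
Token 1: literal('O'). Output: "O"
Token 2: literal('Q'). Output: "OQ"
Token 3: literal('M'). Output: "OQM"
Token 4: backref(off=3, len=1). Copied 'O' from pos 0. Output: "OQMO"
Token 5: literal('K'). Output: "OQMOK"
Token 6: backref(off=1, len=2) (overlapping!). Copied 'KK' from pos 4. Output: "OQMOKKK"
Token 7: literal('X'). Output: "OQMOKKKX"
Token 8: literal('W'). Output: "OQMOKKKXW"
Token 9: backref(off=3, len=1). Copied 'K' from pos 6. Output: "OQMOKKKXWK"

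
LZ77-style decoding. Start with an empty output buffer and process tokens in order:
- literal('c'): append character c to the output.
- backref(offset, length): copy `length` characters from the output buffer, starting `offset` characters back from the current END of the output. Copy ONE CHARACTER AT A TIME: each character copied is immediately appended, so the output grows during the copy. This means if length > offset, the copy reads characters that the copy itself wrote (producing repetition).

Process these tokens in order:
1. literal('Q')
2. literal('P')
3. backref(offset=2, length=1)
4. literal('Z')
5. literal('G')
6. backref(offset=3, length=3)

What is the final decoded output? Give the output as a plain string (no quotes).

Answer: QPQZGQZG

Derivation:
Token 1: literal('Q'). Output: "Q"
Token 2: literal('P'). Output: "QP"
Token 3: backref(off=2, len=1). Copied 'Q' from pos 0. Output: "QPQ"
Token 4: literal('Z'). Output: "QPQZ"
Token 5: literal('G'). Output: "QPQZG"
Token 6: backref(off=3, len=3). Copied 'QZG' from pos 2. Output: "QPQZGQZG"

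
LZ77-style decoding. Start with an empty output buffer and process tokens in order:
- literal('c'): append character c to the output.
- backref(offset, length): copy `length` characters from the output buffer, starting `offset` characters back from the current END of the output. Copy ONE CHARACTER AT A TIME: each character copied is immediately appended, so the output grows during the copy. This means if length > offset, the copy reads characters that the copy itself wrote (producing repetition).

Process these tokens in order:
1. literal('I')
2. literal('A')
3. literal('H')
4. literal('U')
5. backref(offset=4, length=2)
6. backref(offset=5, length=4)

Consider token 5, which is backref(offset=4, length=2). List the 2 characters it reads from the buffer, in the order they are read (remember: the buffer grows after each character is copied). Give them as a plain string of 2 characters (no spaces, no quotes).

Token 1: literal('I'). Output: "I"
Token 2: literal('A'). Output: "IA"
Token 3: literal('H'). Output: "IAH"
Token 4: literal('U'). Output: "IAHU"
Token 5: backref(off=4, len=2). Buffer before: "IAHU" (len 4)
  byte 1: read out[0]='I', append. Buffer now: "IAHUI"
  byte 2: read out[1]='A', append. Buffer now: "IAHUIA"

Answer: IA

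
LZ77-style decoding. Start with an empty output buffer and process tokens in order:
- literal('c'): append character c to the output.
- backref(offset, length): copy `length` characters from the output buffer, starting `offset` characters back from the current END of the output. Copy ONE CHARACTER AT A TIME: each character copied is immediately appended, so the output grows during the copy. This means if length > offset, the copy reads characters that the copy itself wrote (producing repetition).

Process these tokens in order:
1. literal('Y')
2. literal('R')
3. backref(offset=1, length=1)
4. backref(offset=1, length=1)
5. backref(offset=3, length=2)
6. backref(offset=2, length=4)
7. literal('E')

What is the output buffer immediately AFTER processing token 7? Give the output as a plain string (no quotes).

Token 1: literal('Y'). Output: "Y"
Token 2: literal('R'). Output: "YR"
Token 3: backref(off=1, len=1). Copied 'R' from pos 1. Output: "YRR"
Token 4: backref(off=1, len=1). Copied 'R' from pos 2. Output: "YRRR"
Token 5: backref(off=3, len=2). Copied 'RR' from pos 1. Output: "YRRRRR"
Token 6: backref(off=2, len=4) (overlapping!). Copied 'RRRR' from pos 4. Output: "YRRRRRRRRR"
Token 7: literal('E'). Output: "YRRRRRRRRRE"

Answer: YRRRRRRRRRE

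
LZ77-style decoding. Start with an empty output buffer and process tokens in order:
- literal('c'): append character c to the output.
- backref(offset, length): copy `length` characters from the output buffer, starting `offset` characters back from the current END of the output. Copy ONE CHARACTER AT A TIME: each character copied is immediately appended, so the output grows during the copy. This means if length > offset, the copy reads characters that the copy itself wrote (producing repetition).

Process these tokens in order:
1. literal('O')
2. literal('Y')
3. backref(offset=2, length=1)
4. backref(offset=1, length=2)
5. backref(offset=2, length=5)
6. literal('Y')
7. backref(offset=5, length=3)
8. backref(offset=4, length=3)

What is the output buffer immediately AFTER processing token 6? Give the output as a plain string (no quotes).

Answer: OYOOOOOOOOY

Derivation:
Token 1: literal('O'). Output: "O"
Token 2: literal('Y'). Output: "OY"
Token 3: backref(off=2, len=1). Copied 'O' from pos 0. Output: "OYO"
Token 4: backref(off=1, len=2) (overlapping!). Copied 'OO' from pos 2. Output: "OYOOO"
Token 5: backref(off=2, len=5) (overlapping!). Copied 'OOOOO' from pos 3. Output: "OYOOOOOOOO"
Token 6: literal('Y'). Output: "OYOOOOOOOOY"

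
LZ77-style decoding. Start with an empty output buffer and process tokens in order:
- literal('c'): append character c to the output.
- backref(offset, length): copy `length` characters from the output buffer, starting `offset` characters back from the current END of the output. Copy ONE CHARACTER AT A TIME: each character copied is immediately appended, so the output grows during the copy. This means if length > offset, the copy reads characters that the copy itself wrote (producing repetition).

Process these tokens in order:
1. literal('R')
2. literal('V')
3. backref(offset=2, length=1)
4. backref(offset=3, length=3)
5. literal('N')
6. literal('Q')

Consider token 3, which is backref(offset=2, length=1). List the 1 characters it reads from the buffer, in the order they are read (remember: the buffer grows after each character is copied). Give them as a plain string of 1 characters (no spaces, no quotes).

Token 1: literal('R'). Output: "R"
Token 2: literal('V'). Output: "RV"
Token 3: backref(off=2, len=1). Buffer before: "RV" (len 2)
  byte 1: read out[0]='R', append. Buffer now: "RVR"

Answer: R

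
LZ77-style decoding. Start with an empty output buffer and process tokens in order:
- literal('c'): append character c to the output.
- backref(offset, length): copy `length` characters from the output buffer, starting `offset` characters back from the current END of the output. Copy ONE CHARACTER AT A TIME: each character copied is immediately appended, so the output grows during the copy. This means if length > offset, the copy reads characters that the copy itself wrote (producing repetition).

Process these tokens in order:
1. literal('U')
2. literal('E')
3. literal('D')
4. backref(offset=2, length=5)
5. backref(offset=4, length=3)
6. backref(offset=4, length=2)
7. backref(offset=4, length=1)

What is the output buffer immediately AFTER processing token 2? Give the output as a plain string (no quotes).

Token 1: literal('U'). Output: "U"
Token 2: literal('E'). Output: "UE"

Answer: UE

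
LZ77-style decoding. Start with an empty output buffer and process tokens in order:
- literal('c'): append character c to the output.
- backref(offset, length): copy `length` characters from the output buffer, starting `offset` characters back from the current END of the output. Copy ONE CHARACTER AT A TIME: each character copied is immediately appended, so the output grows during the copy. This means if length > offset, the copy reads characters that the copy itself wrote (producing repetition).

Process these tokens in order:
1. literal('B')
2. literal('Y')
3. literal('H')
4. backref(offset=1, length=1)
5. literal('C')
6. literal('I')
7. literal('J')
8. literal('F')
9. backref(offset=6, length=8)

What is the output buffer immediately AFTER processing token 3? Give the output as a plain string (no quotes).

Answer: BYH

Derivation:
Token 1: literal('B'). Output: "B"
Token 2: literal('Y'). Output: "BY"
Token 3: literal('H'). Output: "BYH"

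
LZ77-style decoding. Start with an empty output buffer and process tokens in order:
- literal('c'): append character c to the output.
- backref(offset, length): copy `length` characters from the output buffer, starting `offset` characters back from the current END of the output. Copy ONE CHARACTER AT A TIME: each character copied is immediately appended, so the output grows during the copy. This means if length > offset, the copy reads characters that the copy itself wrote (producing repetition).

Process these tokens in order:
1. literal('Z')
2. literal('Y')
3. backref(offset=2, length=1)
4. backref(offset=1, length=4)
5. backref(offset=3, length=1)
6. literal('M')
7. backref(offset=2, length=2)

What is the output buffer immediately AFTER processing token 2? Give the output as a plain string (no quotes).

Answer: ZY

Derivation:
Token 1: literal('Z'). Output: "Z"
Token 2: literal('Y'). Output: "ZY"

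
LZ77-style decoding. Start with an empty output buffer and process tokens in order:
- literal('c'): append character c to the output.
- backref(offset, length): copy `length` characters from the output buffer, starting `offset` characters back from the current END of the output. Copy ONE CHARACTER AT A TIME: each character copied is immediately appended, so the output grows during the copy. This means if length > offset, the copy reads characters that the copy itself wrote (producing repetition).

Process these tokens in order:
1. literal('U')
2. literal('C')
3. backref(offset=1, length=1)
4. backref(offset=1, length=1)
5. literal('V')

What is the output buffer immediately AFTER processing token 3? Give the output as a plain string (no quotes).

Token 1: literal('U'). Output: "U"
Token 2: literal('C'). Output: "UC"
Token 3: backref(off=1, len=1). Copied 'C' from pos 1. Output: "UCC"

Answer: UCC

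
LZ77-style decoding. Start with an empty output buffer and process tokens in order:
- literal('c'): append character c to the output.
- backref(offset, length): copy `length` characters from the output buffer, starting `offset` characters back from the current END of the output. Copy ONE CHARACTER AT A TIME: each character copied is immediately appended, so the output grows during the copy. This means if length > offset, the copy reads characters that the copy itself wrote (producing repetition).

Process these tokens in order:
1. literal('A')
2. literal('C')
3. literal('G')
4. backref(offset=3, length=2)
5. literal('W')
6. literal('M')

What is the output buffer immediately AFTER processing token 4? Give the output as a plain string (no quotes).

Answer: ACGAC

Derivation:
Token 1: literal('A'). Output: "A"
Token 2: literal('C'). Output: "AC"
Token 3: literal('G'). Output: "ACG"
Token 4: backref(off=3, len=2). Copied 'AC' from pos 0. Output: "ACGAC"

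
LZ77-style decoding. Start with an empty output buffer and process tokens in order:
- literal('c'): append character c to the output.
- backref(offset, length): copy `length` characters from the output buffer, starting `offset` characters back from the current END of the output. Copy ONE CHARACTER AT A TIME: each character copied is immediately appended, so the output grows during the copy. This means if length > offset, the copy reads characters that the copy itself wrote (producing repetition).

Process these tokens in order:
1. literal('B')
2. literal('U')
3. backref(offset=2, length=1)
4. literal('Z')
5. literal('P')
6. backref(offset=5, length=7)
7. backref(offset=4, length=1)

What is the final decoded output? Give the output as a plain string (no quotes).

Token 1: literal('B'). Output: "B"
Token 2: literal('U'). Output: "BU"
Token 3: backref(off=2, len=1). Copied 'B' from pos 0. Output: "BUB"
Token 4: literal('Z'). Output: "BUBZ"
Token 5: literal('P'). Output: "BUBZP"
Token 6: backref(off=5, len=7) (overlapping!). Copied 'BUBZPBU' from pos 0. Output: "BUBZPBUBZPBU"
Token 7: backref(off=4, len=1). Copied 'Z' from pos 8. Output: "BUBZPBUBZPBUZ"

Answer: BUBZPBUBZPBUZ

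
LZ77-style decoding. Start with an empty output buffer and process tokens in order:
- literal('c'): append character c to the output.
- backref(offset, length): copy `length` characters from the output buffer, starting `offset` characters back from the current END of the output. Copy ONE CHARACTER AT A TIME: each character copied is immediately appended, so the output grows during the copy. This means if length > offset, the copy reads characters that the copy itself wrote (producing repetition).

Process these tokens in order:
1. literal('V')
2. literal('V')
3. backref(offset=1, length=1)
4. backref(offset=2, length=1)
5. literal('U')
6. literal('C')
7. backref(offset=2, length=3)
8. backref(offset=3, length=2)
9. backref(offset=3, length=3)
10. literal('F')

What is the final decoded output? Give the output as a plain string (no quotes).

Token 1: literal('V'). Output: "V"
Token 2: literal('V'). Output: "VV"
Token 3: backref(off=1, len=1). Copied 'V' from pos 1. Output: "VVV"
Token 4: backref(off=2, len=1). Copied 'V' from pos 1. Output: "VVVV"
Token 5: literal('U'). Output: "VVVVU"
Token 6: literal('C'). Output: "VVVVUC"
Token 7: backref(off=2, len=3) (overlapping!). Copied 'UCU' from pos 4. Output: "VVVVUCUCU"
Token 8: backref(off=3, len=2). Copied 'UC' from pos 6. Output: "VVVVUCUCUUC"
Token 9: backref(off=3, len=3). Copied 'UUC' from pos 8. Output: "VVVVUCUCUUCUUC"
Token 10: literal('F'). Output: "VVVVUCUCUUCUUCF"

Answer: VVVVUCUCUUCUUCF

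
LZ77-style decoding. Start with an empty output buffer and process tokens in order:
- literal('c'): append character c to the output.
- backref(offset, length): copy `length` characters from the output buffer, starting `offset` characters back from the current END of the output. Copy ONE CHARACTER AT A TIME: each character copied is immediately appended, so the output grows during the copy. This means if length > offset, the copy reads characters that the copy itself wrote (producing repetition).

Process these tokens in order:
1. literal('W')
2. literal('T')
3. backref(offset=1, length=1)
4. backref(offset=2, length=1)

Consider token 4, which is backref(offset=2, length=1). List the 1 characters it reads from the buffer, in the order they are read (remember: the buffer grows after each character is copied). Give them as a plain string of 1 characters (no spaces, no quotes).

Answer: T

Derivation:
Token 1: literal('W'). Output: "W"
Token 2: literal('T'). Output: "WT"
Token 3: backref(off=1, len=1). Copied 'T' from pos 1. Output: "WTT"
Token 4: backref(off=2, len=1). Buffer before: "WTT" (len 3)
  byte 1: read out[1]='T', append. Buffer now: "WTTT"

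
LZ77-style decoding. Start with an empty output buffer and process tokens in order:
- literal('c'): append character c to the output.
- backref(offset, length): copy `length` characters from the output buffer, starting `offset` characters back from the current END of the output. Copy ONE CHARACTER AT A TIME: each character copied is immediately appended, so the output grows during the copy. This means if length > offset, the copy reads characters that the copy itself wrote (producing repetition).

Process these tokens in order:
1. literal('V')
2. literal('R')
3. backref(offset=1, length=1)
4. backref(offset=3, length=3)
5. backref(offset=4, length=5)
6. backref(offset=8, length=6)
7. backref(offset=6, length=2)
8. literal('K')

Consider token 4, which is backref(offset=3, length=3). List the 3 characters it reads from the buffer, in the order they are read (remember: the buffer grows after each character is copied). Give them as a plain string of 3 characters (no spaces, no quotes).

Answer: VRR

Derivation:
Token 1: literal('V'). Output: "V"
Token 2: literal('R'). Output: "VR"
Token 3: backref(off=1, len=1). Copied 'R' from pos 1. Output: "VRR"
Token 4: backref(off=3, len=3). Buffer before: "VRR" (len 3)
  byte 1: read out[0]='V', append. Buffer now: "VRRV"
  byte 2: read out[1]='R', append. Buffer now: "VRRVR"
  byte 3: read out[2]='R', append. Buffer now: "VRRVRR"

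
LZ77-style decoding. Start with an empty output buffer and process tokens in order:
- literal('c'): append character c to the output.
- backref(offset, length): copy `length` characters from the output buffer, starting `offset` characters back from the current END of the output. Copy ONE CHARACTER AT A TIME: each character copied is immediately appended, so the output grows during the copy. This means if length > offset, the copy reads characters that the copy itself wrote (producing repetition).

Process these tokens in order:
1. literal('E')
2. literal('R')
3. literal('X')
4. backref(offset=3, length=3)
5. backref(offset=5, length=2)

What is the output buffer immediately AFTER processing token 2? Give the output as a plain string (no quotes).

Answer: ER

Derivation:
Token 1: literal('E'). Output: "E"
Token 2: literal('R'). Output: "ER"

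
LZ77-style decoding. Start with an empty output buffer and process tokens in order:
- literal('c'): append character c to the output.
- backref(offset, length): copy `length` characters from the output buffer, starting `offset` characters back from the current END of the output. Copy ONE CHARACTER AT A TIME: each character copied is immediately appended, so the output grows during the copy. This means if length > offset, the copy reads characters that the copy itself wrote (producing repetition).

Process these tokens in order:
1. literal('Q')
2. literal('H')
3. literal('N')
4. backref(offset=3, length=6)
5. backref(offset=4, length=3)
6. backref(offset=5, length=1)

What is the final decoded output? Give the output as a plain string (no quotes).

Answer: QHNQHNQHNNQHH

Derivation:
Token 1: literal('Q'). Output: "Q"
Token 2: literal('H'). Output: "QH"
Token 3: literal('N'). Output: "QHN"
Token 4: backref(off=3, len=6) (overlapping!). Copied 'QHNQHN' from pos 0. Output: "QHNQHNQHN"
Token 5: backref(off=4, len=3). Copied 'NQH' from pos 5. Output: "QHNQHNQHNNQH"
Token 6: backref(off=5, len=1). Copied 'H' from pos 7. Output: "QHNQHNQHNNQHH"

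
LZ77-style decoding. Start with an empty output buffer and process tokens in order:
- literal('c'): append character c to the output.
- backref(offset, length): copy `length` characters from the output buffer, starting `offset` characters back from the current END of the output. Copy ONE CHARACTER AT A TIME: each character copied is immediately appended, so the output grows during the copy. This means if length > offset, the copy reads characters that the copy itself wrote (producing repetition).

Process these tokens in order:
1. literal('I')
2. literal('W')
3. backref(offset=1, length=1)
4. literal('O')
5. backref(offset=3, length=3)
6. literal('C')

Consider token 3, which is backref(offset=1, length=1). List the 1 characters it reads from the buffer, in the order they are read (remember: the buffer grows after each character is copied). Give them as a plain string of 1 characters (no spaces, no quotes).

Token 1: literal('I'). Output: "I"
Token 2: literal('W'). Output: "IW"
Token 3: backref(off=1, len=1). Buffer before: "IW" (len 2)
  byte 1: read out[1]='W', append. Buffer now: "IWW"

Answer: W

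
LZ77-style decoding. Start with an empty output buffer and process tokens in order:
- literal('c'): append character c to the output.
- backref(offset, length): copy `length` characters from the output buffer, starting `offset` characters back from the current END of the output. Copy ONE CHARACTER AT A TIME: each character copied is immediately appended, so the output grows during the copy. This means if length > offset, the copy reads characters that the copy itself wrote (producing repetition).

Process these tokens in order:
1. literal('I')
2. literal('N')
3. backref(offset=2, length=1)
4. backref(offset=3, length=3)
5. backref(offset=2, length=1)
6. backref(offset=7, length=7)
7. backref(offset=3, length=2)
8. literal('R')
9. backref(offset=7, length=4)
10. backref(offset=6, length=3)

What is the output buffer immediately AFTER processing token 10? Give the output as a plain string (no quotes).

Token 1: literal('I'). Output: "I"
Token 2: literal('N'). Output: "IN"
Token 3: backref(off=2, len=1). Copied 'I' from pos 0. Output: "INI"
Token 4: backref(off=3, len=3). Copied 'INI' from pos 0. Output: "INIINI"
Token 5: backref(off=2, len=1). Copied 'N' from pos 4. Output: "INIININ"
Token 6: backref(off=7, len=7). Copied 'INIININ' from pos 0. Output: "INIINININIININ"
Token 7: backref(off=3, len=2). Copied 'NI' from pos 11. Output: "INIINININIININNI"
Token 8: literal('R'). Output: "INIINININIININNIR"
Token 9: backref(off=7, len=4). Copied 'ININ' from pos 10. Output: "INIINININIININNIRININ"
Token 10: backref(off=6, len=3). Copied 'IRI' from pos 15. Output: "INIINININIININNIRININIRI"

Answer: INIINININIININNIRININIRI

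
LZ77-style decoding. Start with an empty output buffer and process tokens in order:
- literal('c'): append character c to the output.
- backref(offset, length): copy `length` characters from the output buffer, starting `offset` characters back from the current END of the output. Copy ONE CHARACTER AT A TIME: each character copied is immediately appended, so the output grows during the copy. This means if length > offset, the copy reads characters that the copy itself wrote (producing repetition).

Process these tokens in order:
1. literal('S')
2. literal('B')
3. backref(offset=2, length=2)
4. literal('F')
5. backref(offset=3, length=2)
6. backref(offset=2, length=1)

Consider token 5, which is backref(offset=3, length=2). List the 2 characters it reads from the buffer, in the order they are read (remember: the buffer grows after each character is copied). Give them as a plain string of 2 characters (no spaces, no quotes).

Answer: SB

Derivation:
Token 1: literal('S'). Output: "S"
Token 2: literal('B'). Output: "SB"
Token 3: backref(off=2, len=2). Copied 'SB' from pos 0. Output: "SBSB"
Token 4: literal('F'). Output: "SBSBF"
Token 5: backref(off=3, len=2). Buffer before: "SBSBF" (len 5)
  byte 1: read out[2]='S', append. Buffer now: "SBSBFS"
  byte 2: read out[3]='B', append. Buffer now: "SBSBFSB"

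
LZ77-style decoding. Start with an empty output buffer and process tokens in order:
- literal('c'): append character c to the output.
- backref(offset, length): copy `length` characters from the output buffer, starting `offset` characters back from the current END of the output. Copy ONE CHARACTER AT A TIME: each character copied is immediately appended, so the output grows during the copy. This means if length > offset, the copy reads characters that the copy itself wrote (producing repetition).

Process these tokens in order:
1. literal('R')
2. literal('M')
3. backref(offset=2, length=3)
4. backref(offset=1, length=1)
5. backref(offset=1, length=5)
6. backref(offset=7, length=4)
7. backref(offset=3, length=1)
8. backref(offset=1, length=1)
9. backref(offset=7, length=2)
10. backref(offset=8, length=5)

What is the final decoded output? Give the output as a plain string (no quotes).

Token 1: literal('R'). Output: "R"
Token 2: literal('M'). Output: "RM"
Token 3: backref(off=2, len=3) (overlapping!). Copied 'RMR' from pos 0. Output: "RMRMR"
Token 4: backref(off=1, len=1). Copied 'R' from pos 4. Output: "RMRMRR"
Token 5: backref(off=1, len=5) (overlapping!). Copied 'RRRRR' from pos 5. Output: "RMRMRRRRRRR"
Token 6: backref(off=7, len=4). Copied 'RRRR' from pos 4. Output: "RMRMRRRRRRRRRRR"
Token 7: backref(off=3, len=1). Copied 'R' from pos 12. Output: "RMRMRRRRRRRRRRRR"
Token 8: backref(off=1, len=1). Copied 'R' from pos 15. Output: "RMRMRRRRRRRRRRRRR"
Token 9: backref(off=7, len=2). Copied 'RR' from pos 10. Output: "RMRMRRRRRRRRRRRRRRR"
Token 10: backref(off=8, len=5). Copied 'RRRRR' from pos 11. Output: "RMRMRRRRRRRRRRRRRRRRRRRR"

Answer: RMRMRRRRRRRRRRRRRRRRRRRR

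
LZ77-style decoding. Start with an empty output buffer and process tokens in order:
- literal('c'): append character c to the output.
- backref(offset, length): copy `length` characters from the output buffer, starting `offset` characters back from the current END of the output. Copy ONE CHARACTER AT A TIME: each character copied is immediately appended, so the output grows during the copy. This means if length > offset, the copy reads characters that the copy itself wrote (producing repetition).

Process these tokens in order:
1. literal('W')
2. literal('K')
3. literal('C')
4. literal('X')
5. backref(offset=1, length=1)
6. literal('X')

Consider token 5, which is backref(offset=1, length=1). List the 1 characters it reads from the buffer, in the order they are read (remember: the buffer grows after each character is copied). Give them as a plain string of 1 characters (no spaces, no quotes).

Token 1: literal('W'). Output: "W"
Token 2: literal('K'). Output: "WK"
Token 3: literal('C'). Output: "WKC"
Token 4: literal('X'). Output: "WKCX"
Token 5: backref(off=1, len=1). Buffer before: "WKCX" (len 4)
  byte 1: read out[3]='X', append. Buffer now: "WKCXX"

Answer: X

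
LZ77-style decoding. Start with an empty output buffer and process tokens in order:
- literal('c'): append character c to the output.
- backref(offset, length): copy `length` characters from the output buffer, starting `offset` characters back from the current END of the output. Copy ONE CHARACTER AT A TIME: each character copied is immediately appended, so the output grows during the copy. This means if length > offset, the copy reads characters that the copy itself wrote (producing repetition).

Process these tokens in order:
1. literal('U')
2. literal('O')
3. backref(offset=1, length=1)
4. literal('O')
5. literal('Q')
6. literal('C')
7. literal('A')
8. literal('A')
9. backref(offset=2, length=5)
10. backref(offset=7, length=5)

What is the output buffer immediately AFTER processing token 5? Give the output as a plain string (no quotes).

Token 1: literal('U'). Output: "U"
Token 2: literal('O'). Output: "UO"
Token 3: backref(off=1, len=1). Copied 'O' from pos 1. Output: "UOO"
Token 4: literal('O'). Output: "UOOO"
Token 5: literal('Q'). Output: "UOOOQ"

Answer: UOOOQ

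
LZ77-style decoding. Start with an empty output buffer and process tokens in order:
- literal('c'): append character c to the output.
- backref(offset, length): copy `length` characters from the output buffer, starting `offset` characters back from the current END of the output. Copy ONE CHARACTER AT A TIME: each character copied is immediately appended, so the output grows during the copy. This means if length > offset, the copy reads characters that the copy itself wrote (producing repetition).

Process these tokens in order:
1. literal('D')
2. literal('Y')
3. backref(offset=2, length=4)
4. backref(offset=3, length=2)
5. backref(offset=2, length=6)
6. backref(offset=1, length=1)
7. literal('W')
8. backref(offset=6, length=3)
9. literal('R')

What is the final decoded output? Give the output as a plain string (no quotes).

Answer: DYDYDYYDYDYDYDDWYDYR

Derivation:
Token 1: literal('D'). Output: "D"
Token 2: literal('Y'). Output: "DY"
Token 3: backref(off=2, len=4) (overlapping!). Copied 'DYDY' from pos 0. Output: "DYDYDY"
Token 4: backref(off=3, len=2). Copied 'YD' from pos 3. Output: "DYDYDYYD"
Token 5: backref(off=2, len=6) (overlapping!). Copied 'YDYDYD' from pos 6. Output: "DYDYDYYDYDYDYD"
Token 6: backref(off=1, len=1). Copied 'D' from pos 13. Output: "DYDYDYYDYDYDYDD"
Token 7: literal('W'). Output: "DYDYDYYDYDYDYDDW"
Token 8: backref(off=6, len=3). Copied 'YDY' from pos 10. Output: "DYDYDYYDYDYDYDDWYDY"
Token 9: literal('R'). Output: "DYDYDYYDYDYDYDDWYDYR"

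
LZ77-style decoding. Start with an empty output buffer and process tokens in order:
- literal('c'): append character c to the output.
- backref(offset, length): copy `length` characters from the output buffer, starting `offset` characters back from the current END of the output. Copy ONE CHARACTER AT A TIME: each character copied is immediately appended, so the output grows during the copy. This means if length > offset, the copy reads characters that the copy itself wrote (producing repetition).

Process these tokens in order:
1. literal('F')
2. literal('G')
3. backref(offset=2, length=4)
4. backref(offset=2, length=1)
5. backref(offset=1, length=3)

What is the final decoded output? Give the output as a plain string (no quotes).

Answer: FGFGFGFFFF

Derivation:
Token 1: literal('F'). Output: "F"
Token 2: literal('G'). Output: "FG"
Token 3: backref(off=2, len=4) (overlapping!). Copied 'FGFG' from pos 0. Output: "FGFGFG"
Token 4: backref(off=2, len=1). Copied 'F' from pos 4. Output: "FGFGFGF"
Token 5: backref(off=1, len=3) (overlapping!). Copied 'FFF' from pos 6. Output: "FGFGFGFFFF"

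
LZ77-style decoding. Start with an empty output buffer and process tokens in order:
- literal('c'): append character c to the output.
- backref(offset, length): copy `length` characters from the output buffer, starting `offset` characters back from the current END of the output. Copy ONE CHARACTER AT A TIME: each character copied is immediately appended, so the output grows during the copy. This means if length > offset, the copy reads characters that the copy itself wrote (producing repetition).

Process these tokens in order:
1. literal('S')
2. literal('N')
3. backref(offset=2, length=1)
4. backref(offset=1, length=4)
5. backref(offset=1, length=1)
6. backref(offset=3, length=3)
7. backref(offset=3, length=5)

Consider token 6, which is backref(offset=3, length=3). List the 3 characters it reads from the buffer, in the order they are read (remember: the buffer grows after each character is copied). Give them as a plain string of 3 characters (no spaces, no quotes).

Answer: SSS

Derivation:
Token 1: literal('S'). Output: "S"
Token 2: literal('N'). Output: "SN"
Token 3: backref(off=2, len=1). Copied 'S' from pos 0. Output: "SNS"
Token 4: backref(off=1, len=4) (overlapping!). Copied 'SSSS' from pos 2. Output: "SNSSSSS"
Token 5: backref(off=1, len=1). Copied 'S' from pos 6. Output: "SNSSSSSS"
Token 6: backref(off=3, len=3). Buffer before: "SNSSSSSS" (len 8)
  byte 1: read out[5]='S', append. Buffer now: "SNSSSSSSS"
  byte 2: read out[6]='S', append. Buffer now: "SNSSSSSSSS"
  byte 3: read out[7]='S', append. Buffer now: "SNSSSSSSSSS"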